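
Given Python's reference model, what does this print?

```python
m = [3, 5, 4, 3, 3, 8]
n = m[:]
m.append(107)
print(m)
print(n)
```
[3, 5, 4, 3, 3, 8, 107]
[3, 5, 4, 3, 3, 8]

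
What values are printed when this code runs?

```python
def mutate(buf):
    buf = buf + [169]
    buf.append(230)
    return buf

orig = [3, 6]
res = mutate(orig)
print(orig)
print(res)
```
[3, 6]
[3, 6, 169, 230]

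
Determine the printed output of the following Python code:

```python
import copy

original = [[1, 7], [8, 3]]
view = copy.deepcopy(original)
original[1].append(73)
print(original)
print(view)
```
[[1, 7], [8, 3, 73]]
[[1, 7], [8, 3]]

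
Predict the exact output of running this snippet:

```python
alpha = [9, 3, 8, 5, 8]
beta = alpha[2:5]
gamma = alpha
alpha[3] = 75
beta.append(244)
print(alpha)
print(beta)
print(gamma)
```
[9, 3, 8, 75, 8]
[8, 5, 8, 244]
[9, 3, 8, 75, 8]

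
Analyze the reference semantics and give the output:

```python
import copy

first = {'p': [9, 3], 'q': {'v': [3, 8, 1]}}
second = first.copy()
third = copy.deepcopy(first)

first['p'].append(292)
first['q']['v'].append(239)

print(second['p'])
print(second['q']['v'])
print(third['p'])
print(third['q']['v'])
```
[9, 3, 292]
[3, 8, 1, 239]
[9, 3]
[3, 8, 1]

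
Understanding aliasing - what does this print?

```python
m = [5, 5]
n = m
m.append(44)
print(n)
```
[5, 5, 44]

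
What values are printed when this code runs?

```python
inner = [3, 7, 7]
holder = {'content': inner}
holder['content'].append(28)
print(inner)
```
[3, 7, 7, 28]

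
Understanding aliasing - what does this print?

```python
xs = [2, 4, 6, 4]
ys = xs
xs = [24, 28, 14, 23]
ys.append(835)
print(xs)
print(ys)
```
[24, 28, 14, 23]
[2, 4, 6, 4, 835]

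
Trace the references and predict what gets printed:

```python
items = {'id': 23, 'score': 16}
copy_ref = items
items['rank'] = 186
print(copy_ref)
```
{'id': 23, 'score': 16, 'rank': 186}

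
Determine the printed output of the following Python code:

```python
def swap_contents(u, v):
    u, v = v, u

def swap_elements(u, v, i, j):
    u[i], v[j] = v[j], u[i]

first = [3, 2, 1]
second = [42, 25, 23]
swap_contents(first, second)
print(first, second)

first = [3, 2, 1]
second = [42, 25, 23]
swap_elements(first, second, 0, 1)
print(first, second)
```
[3, 2, 1] [42, 25, 23]
[25, 2, 1] [42, 3, 23]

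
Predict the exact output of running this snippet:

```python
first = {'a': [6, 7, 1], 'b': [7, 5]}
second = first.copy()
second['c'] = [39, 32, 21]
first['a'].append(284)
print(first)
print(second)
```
{'a': [6, 7, 1, 284], 'b': [7, 5]}
{'a': [6, 7, 1, 284], 'b': [7, 5], 'c': [39, 32, 21]}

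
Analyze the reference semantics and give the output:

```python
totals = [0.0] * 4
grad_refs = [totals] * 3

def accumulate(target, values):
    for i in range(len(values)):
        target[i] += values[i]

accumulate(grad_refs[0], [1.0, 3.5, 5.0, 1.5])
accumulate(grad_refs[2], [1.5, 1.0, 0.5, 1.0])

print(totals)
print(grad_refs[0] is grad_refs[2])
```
[2.5, 4.5, 5.5, 2.5]
True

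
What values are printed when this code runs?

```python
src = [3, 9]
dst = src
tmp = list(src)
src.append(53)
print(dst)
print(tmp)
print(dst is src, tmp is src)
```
[3, 9, 53]
[3, 9]
True False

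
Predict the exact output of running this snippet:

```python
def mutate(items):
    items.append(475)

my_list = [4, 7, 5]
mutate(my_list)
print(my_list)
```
[4, 7, 5, 475]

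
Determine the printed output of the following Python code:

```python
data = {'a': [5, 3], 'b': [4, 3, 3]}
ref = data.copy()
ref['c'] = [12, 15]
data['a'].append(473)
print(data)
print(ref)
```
{'a': [5, 3, 473], 'b': [4, 3, 3]}
{'a': [5, 3, 473], 'b': [4, 3, 3], 'c': [12, 15]}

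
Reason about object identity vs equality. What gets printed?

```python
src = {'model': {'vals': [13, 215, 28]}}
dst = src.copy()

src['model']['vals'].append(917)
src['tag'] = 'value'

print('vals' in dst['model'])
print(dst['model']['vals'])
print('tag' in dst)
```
True
[13, 215, 28, 917]
False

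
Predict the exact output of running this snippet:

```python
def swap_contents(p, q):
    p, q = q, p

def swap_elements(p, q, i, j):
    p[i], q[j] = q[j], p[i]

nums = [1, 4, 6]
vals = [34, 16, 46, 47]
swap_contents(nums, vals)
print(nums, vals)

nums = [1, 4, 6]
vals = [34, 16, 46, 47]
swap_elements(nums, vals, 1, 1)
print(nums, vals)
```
[1, 4, 6] [34, 16, 46, 47]
[1, 16, 6] [34, 4, 46, 47]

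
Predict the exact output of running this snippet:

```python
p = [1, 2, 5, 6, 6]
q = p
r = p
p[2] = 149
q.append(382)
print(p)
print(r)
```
[1, 2, 149, 6, 6, 382]
[1, 2, 149, 6, 6, 382]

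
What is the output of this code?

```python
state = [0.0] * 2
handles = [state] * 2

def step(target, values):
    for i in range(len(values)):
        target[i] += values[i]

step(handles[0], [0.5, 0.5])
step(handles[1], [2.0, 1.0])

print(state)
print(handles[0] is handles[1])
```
[2.5, 1.5]
True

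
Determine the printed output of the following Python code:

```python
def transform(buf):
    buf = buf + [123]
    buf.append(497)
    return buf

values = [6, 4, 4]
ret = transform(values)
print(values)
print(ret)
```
[6, 4, 4]
[6, 4, 4, 123, 497]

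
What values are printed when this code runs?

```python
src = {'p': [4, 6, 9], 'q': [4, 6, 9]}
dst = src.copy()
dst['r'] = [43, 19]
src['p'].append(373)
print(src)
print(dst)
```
{'p': [4, 6, 9, 373], 'q': [4, 6, 9]}
{'p': [4, 6, 9, 373], 'q': [4, 6, 9], 'r': [43, 19]}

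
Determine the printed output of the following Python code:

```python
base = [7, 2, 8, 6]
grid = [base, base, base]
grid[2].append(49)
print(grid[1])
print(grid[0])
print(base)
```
[7, 2, 8, 6, 49]
[7, 2, 8, 6, 49]
[7, 2, 8, 6, 49]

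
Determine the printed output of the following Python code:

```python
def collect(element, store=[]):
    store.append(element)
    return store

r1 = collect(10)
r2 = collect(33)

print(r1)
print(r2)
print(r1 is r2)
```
[10, 33]
[10, 33]
True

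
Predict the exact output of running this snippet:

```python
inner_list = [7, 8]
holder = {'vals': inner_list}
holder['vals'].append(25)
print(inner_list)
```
[7, 8, 25]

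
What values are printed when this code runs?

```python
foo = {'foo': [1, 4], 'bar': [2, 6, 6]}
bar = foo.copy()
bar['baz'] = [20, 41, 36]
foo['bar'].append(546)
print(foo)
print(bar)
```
{'foo': [1, 4], 'bar': [2, 6, 6, 546]}
{'foo': [1, 4], 'bar': [2, 6, 6, 546], 'baz': [20, 41, 36]}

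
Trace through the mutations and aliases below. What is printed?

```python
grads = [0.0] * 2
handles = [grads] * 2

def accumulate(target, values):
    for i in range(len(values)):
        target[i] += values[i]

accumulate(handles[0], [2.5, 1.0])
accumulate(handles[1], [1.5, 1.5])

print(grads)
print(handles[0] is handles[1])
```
[4.0, 2.5]
True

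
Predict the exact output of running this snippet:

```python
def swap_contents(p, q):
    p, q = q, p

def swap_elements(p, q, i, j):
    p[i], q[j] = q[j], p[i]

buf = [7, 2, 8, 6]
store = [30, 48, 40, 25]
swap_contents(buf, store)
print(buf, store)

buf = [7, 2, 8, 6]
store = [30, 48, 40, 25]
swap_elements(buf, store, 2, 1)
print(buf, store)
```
[7, 2, 8, 6] [30, 48, 40, 25]
[7, 2, 48, 6] [30, 8, 40, 25]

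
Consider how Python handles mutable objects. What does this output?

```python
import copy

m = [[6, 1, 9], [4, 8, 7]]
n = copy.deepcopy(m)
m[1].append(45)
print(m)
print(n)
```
[[6, 1, 9], [4, 8, 7, 45]]
[[6, 1, 9], [4, 8, 7]]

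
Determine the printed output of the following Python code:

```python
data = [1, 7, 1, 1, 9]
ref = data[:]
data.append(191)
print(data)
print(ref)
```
[1, 7, 1, 1, 9, 191]
[1, 7, 1, 1, 9]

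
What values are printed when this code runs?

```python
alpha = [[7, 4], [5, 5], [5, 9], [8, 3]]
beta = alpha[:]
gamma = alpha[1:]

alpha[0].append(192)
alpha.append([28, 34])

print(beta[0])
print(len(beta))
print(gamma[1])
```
[7, 4, 192]
4
[5, 9]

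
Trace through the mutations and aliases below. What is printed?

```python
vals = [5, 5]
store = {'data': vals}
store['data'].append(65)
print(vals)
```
[5, 5, 65]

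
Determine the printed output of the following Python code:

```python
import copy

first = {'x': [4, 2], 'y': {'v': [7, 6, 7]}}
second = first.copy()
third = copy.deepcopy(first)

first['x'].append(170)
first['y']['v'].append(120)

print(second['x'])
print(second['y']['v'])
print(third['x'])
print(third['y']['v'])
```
[4, 2, 170]
[7, 6, 7, 120]
[4, 2]
[7, 6, 7]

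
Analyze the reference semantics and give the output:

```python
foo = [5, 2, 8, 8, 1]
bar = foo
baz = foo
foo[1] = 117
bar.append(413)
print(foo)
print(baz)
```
[5, 117, 8, 8, 1, 413]
[5, 117, 8, 8, 1, 413]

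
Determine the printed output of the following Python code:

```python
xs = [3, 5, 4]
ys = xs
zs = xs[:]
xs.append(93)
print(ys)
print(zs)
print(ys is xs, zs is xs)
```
[3, 5, 4, 93]
[3, 5, 4]
True False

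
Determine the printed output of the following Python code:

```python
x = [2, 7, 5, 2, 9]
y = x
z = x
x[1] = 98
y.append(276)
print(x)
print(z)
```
[2, 98, 5, 2, 9, 276]
[2, 98, 5, 2, 9, 276]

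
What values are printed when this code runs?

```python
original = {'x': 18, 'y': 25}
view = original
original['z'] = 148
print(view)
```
{'x': 18, 'y': 25, 'z': 148}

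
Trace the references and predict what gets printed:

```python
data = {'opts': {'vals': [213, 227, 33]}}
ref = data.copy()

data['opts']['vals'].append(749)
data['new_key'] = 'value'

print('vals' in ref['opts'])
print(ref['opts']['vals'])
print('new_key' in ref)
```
True
[213, 227, 33, 749]
False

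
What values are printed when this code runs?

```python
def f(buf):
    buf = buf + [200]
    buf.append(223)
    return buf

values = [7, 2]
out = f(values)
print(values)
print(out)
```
[7, 2]
[7, 2, 200, 223]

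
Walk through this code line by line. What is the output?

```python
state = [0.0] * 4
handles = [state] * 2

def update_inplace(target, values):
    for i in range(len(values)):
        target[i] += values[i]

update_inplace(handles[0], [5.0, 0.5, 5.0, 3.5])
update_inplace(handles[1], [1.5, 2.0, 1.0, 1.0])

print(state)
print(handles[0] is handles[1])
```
[6.5, 2.5, 6.0, 4.5]
True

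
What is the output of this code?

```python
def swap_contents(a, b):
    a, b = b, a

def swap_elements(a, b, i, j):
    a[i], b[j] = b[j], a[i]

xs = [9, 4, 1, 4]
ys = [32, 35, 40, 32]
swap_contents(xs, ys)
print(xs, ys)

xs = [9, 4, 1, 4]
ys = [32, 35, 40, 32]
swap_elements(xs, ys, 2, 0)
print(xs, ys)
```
[9, 4, 1, 4] [32, 35, 40, 32]
[9, 4, 32, 4] [1, 35, 40, 32]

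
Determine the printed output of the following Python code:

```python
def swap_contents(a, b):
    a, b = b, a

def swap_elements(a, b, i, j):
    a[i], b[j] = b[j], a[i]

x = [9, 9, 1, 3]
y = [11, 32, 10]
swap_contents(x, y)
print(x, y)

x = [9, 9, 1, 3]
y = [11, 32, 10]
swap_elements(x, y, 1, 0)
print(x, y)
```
[9, 9, 1, 3] [11, 32, 10]
[9, 11, 1, 3] [9, 32, 10]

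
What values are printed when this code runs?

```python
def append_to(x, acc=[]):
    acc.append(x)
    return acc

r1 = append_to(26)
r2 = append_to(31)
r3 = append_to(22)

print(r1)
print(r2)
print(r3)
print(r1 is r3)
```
[26, 31, 22]
[26, 31, 22]
[26, 31, 22]
True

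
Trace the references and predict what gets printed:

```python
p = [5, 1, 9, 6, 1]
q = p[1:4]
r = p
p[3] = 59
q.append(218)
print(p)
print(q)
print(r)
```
[5, 1, 9, 59, 1]
[1, 9, 6, 218]
[5, 1, 9, 59, 1]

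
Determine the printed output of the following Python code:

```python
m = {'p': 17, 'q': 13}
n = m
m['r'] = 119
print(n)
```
{'p': 17, 'q': 13, 'r': 119}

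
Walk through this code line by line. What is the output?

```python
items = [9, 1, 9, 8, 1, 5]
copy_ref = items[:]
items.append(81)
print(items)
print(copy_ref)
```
[9, 1, 9, 8, 1, 5, 81]
[9, 1, 9, 8, 1, 5]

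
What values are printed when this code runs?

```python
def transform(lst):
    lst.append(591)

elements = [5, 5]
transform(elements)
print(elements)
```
[5, 5, 591]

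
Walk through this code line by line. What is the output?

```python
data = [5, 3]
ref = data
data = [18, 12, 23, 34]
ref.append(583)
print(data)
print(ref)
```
[18, 12, 23, 34]
[5, 3, 583]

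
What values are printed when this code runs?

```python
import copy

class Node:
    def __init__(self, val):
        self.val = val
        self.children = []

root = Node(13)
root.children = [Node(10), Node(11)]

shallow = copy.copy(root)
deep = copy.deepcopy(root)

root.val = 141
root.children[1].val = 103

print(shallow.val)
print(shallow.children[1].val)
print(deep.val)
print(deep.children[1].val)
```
13
103
13
11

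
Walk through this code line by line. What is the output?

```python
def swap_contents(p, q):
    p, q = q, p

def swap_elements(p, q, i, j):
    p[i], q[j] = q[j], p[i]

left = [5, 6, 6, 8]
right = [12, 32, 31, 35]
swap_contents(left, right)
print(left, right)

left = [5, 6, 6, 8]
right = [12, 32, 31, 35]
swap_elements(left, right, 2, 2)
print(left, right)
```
[5, 6, 6, 8] [12, 32, 31, 35]
[5, 6, 31, 8] [12, 32, 6, 35]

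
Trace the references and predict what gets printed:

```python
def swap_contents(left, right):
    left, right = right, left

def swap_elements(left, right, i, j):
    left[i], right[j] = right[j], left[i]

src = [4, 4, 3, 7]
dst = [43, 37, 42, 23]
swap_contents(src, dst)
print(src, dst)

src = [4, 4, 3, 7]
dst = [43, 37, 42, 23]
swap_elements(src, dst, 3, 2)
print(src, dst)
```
[4, 4, 3, 7] [43, 37, 42, 23]
[4, 4, 3, 42] [43, 37, 7, 23]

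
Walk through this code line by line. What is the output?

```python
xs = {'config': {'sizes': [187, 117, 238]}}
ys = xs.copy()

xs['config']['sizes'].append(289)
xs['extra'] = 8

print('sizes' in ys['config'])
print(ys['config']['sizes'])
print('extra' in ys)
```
True
[187, 117, 238, 289]
False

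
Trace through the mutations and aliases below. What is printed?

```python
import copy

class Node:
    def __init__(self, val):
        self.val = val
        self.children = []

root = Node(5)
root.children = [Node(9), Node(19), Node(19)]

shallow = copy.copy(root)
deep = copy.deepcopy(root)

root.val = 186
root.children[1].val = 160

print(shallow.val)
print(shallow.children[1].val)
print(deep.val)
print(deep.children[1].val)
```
5
160
5
19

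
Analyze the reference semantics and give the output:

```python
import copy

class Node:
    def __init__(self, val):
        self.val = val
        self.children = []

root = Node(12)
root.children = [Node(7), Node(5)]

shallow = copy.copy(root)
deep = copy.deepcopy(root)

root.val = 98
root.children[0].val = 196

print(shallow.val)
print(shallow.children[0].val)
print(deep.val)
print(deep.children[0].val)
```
12
196
12
7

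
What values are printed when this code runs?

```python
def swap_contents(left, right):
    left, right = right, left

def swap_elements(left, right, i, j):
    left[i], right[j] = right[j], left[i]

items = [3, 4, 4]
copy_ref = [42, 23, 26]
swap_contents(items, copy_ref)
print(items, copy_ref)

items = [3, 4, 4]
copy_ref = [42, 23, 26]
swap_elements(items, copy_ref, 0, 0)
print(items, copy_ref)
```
[3, 4, 4] [42, 23, 26]
[42, 4, 4] [3, 23, 26]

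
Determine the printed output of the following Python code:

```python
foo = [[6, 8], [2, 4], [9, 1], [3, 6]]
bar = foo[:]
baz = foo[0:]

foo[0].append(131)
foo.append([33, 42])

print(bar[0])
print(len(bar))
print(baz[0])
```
[6, 8, 131]
4
[6, 8, 131]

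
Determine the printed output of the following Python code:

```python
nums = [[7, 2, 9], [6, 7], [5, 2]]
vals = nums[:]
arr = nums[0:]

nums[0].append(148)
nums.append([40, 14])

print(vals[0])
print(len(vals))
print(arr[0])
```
[7, 2, 9, 148]
3
[7, 2, 9, 148]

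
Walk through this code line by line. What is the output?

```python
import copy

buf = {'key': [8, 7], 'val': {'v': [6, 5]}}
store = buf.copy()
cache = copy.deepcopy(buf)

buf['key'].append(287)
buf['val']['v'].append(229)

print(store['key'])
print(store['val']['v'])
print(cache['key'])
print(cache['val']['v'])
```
[8, 7, 287]
[6, 5, 229]
[8, 7]
[6, 5]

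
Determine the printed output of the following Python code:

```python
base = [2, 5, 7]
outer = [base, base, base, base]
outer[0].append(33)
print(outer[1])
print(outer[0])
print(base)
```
[2, 5, 7, 33]
[2, 5, 7, 33]
[2, 5, 7, 33]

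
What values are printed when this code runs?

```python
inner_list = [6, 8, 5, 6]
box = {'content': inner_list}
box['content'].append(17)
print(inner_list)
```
[6, 8, 5, 6, 17]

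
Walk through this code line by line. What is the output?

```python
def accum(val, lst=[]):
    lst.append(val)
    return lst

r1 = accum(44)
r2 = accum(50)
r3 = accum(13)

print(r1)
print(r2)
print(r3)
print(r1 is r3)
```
[44, 50, 13]
[44, 50, 13]
[44, 50, 13]
True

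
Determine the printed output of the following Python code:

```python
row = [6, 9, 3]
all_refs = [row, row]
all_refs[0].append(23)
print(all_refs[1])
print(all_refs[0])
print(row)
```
[6, 9, 3, 23]
[6, 9, 3, 23]
[6, 9, 3, 23]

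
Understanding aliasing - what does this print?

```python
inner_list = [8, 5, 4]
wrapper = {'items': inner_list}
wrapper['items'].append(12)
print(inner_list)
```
[8, 5, 4, 12]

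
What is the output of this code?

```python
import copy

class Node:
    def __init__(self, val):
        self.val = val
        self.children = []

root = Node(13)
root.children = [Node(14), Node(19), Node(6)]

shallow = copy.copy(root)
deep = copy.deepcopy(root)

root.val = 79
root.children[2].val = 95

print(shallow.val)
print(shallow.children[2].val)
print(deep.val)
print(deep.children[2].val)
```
13
95
13
6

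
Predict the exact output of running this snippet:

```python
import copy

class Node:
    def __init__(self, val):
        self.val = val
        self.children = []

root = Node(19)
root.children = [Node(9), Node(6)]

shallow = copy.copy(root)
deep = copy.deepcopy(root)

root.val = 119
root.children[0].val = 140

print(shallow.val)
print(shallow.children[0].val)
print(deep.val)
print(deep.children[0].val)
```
19
140
19
9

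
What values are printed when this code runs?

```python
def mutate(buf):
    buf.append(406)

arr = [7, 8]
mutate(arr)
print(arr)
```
[7, 8, 406]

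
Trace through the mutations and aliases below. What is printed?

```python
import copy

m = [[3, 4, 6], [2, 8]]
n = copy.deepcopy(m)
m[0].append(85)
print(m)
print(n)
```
[[3, 4, 6, 85], [2, 8]]
[[3, 4, 6], [2, 8]]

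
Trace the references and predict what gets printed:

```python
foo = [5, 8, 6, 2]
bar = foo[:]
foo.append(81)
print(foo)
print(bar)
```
[5, 8, 6, 2, 81]
[5, 8, 6, 2]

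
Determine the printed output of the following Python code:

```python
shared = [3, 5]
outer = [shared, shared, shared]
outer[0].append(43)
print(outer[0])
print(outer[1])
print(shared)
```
[3, 5, 43]
[3, 5, 43]
[3, 5, 43]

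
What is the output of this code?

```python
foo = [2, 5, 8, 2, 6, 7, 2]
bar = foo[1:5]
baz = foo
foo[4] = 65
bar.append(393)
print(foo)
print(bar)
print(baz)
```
[2, 5, 8, 2, 65, 7, 2]
[5, 8, 2, 6, 393]
[2, 5, 8, 2, 65, 7, 2]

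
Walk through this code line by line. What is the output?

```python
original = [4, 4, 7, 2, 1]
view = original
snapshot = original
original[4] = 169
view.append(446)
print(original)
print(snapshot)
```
[4, 4, 7, 2, 169, 446]
[4, 4, 7, 2, 169, 446]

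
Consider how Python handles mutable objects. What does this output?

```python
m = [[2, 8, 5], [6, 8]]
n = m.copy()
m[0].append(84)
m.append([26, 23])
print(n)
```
[[2, 8, 5, 84], [6, 8]]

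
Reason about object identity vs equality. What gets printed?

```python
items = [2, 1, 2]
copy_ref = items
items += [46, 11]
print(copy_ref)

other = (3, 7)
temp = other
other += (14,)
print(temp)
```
[2, 1, 2, 46, 11]
(3, 7)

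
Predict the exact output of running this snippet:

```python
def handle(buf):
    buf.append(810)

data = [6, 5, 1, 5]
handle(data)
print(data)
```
[6, 5, 1, 5, 810]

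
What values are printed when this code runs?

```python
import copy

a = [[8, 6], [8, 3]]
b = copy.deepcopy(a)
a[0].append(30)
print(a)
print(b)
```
[[8, 6, 30], [8, 3]]
[[8, 6], [8, 3]]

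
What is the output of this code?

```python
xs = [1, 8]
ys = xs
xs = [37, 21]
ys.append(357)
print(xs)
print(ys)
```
[37, 21]
[1, 8, 357]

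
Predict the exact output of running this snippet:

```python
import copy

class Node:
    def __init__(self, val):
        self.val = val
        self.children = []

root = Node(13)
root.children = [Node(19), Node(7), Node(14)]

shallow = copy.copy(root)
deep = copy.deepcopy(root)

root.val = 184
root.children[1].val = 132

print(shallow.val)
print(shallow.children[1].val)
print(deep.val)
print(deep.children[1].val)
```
13
132
13
7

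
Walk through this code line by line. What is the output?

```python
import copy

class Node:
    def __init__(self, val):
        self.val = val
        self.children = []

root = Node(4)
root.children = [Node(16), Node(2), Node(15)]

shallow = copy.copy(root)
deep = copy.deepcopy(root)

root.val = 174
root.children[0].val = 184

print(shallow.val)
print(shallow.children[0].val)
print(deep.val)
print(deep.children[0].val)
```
4
184
4
16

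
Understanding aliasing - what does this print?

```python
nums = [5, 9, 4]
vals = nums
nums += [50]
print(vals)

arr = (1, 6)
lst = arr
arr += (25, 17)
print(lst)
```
[5, 9, 4, 50]
(1, 6)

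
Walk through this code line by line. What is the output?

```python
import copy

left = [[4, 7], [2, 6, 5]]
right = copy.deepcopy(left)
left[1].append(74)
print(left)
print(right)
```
[[4, 7], [2, 6, 5, 74]]
[[4, 7], [2, 6, 5]]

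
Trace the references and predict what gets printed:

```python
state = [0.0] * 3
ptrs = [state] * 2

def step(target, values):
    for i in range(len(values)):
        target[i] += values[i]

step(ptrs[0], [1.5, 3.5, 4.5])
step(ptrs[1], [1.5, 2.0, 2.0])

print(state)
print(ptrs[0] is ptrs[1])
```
[3.0, 5.5, 6.5]
True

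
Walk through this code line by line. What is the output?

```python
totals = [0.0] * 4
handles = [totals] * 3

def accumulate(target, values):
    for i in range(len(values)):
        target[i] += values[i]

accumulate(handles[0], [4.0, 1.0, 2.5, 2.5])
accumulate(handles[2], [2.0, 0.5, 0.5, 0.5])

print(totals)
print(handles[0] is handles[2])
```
[6.0, 1.5, 3.0, 3.0]
True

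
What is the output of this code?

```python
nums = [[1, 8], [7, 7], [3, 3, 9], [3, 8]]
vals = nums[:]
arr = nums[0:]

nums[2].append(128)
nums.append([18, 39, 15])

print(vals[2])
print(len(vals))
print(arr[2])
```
[3, 3, 9, 128]
4
[3, 3, 9, 128]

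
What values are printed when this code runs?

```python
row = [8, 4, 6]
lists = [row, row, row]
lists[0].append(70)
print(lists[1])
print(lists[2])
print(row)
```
[8, 4, 6, 70]
[8, 4, 6, 70]
[8, 4, 6, 70]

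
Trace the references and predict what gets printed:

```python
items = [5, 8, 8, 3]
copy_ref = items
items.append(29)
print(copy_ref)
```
[5, 8, 8, 3, 29]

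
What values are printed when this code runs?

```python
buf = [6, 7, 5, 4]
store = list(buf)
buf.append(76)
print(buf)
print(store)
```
[6, 7, 5, 4, 76]
[6, 7, 5, 4]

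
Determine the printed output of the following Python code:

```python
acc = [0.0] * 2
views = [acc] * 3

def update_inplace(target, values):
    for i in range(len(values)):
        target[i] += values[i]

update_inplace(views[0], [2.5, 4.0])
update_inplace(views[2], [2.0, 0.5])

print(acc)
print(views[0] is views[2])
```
[4.5, 4.5]
True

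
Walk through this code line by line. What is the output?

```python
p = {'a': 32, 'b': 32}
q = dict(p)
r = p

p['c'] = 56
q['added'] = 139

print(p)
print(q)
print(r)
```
{'a': 32, 'b': 32, 'c': 56}
{'a': 32, 'b': 32, 'added': 139}
{'a': 32, 'b': 32, 'c': 56}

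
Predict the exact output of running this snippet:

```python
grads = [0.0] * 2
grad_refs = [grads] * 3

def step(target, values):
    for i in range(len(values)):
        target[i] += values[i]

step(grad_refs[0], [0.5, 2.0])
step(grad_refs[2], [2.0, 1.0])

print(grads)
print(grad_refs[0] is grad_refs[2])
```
[2.5, 3.0]
True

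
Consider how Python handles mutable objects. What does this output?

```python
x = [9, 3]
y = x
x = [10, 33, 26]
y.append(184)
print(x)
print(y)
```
[10, 33, 26]
[9, 3, 184]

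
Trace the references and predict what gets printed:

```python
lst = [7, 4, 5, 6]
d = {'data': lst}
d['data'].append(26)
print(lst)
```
[7, 4, 5, 6, 26]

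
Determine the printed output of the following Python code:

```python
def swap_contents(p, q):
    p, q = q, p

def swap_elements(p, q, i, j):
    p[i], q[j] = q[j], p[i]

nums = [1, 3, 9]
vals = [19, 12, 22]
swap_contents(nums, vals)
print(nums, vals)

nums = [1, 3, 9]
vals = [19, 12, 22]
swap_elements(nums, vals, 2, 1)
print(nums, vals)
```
[1, 3, 9] [19, 12, 22]
[1, 3, 12] [19, 9, 22]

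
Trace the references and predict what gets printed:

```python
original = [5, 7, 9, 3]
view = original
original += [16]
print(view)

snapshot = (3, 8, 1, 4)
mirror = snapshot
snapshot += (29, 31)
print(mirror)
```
[5, 7, 9, 3, 16]
(3, 8, 1, 4)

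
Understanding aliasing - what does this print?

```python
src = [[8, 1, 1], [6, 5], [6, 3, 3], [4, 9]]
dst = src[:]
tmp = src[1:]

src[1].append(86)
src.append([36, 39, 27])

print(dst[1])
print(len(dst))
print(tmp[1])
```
[6, 5, 86]
4
[6, 3, 3]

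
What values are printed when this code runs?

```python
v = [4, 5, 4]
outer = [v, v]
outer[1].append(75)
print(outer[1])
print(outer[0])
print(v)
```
[4, 5, 4, 75]
[4, 5, 4, 75]
[4, 5, 4, 75]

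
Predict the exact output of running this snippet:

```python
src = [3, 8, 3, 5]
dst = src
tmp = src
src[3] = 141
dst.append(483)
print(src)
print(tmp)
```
[3, 8, 3, 141, 483]
[3, 8, 3, 141, 483]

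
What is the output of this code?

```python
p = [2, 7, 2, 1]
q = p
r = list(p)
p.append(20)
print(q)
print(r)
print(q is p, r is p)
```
[2, 7, 2, 1, 20]
[2, 7, 2, 1]
True False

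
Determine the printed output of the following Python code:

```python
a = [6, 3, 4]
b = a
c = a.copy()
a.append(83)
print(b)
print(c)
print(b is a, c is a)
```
[6, 3, 4, 83]
[6, 3, 4]
True False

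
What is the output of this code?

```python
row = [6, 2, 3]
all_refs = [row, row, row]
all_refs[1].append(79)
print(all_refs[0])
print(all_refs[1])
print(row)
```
[6, 2, 3, 79]
[6, 2, 3, 79]
[6, 2, 3, 79]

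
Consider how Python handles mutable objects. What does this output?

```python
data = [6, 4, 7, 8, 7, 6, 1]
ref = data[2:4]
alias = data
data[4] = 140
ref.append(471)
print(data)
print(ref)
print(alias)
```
[6, 4, 7, 8, 140, 6, 1]
[7, 8, 471]
[6, 4, 7, 8, 140, 6, 1]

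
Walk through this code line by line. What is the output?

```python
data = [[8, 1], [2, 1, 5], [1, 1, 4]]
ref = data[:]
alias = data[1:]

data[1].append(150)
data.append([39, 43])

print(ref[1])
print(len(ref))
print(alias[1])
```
[2, 1, 5, 150]
3
[1, 1, 4]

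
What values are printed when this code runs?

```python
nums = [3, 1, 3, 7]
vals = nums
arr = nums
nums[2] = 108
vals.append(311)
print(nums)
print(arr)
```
[3, 1, 108, 7, 311]
[3, 1, 108, 7, 311]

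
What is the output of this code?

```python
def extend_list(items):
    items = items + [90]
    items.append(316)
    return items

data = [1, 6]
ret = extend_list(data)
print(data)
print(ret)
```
[1, 6]
[1, 6, 90, 316]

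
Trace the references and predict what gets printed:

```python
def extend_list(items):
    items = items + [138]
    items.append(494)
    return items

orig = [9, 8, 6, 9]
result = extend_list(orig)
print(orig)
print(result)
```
[9, 8, 6, 9]
[9, 8, 6, 9, 138, 494]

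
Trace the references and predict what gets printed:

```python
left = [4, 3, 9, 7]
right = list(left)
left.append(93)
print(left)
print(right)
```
[4, 3, 9, 7, 93]
[4, 3, 9, 7]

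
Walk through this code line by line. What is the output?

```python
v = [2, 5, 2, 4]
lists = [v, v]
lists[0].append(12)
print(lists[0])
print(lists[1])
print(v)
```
[2, 5, 2, 4, 12]
[2, 5, 2, 4, 12]
[2, 5, 2, 4, 12]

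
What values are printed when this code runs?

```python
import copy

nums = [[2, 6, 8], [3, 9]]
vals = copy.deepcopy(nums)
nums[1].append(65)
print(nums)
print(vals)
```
[[2, 6, 8], [3, 9, 65]]
[[2, 6, 8], [3, 9]]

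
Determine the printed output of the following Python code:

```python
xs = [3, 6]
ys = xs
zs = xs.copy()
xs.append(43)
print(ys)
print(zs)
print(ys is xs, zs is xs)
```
[3, 6, 43]
[3, 6]
True False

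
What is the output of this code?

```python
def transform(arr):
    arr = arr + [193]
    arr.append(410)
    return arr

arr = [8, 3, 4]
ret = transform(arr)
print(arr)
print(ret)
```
[8, 3, 4]
[8, 3, 4, 193, 410]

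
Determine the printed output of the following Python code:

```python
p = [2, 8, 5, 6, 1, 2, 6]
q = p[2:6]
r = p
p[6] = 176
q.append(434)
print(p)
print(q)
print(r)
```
[2, 8, 5, 6, 1, 2, 176]
[5, 6, 1, 2, 434]
[2, 8, 5, 6, 1, 2, 176]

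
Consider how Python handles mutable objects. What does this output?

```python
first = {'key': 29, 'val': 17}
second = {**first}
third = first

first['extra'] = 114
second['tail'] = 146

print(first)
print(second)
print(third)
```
{'key': 29, 'val': 17, 'extra': 114}
{'key': 29, 'val': 17, 'tail': 146}
{'key': 29, 'val': 17, 'extra': 114}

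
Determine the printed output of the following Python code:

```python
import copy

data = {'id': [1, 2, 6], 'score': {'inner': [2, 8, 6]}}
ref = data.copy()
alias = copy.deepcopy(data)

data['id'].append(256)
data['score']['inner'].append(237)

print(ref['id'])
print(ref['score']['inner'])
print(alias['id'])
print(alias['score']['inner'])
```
[1, 2, 6, 256]
[2, 8, 6, 237]
[1, 2, 6]
[2, 8, 6]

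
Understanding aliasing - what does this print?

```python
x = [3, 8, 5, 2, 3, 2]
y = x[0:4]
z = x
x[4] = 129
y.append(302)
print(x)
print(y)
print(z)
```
[3, 8, 5, 2, 129, 2]
[3, 8, 5, 2, 302]
[3, 8, 5, 2, 129, 2]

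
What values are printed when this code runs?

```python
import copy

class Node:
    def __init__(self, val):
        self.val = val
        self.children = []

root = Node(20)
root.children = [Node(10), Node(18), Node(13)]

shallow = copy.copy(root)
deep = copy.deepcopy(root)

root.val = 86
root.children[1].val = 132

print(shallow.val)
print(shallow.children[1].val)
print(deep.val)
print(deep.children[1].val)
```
20
132
20
18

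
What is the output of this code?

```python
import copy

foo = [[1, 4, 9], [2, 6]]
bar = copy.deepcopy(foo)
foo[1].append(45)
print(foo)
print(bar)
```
[[1, 4, 9], [2, 6, 45]]
[[1, 4, 9], [2, 6]]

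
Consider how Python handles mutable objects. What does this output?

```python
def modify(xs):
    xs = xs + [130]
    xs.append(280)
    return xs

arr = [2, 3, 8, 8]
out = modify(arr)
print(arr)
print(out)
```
[2, 3, 8, 8]
[2, 3, 8, 8, 130, 280]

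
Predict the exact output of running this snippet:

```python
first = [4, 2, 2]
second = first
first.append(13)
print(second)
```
[4, 2, 2, 13]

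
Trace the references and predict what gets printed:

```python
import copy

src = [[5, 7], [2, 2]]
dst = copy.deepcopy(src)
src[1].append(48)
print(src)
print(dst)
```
[[5, 7], [2, 2, 48]]
[[5, 7], [2, 2]]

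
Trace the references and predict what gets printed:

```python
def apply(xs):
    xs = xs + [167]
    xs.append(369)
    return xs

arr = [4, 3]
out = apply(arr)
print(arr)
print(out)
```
[4, 3]
[4, 3, 167, 369]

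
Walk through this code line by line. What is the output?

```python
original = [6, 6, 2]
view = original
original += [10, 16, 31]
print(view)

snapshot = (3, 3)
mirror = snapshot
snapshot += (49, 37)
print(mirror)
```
[6, 6, 2, 10, 16, 31]
(3, 3)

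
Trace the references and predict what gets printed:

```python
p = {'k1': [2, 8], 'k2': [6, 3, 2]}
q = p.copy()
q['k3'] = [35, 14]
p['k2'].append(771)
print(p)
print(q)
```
{'k1': [2, 8], 'k2': [6, 3, 2, 771]}
{'k1': [2, 8], 'k2': [6, 3, 2, 771], 'k3': [35, 14]}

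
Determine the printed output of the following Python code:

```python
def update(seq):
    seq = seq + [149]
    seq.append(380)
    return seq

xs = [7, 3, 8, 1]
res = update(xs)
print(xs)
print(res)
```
[7, 3, 8, 1]
[7, 3, 8, 1, 149, 380]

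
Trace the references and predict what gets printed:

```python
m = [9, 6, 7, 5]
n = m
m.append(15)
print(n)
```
[9, 6, 7, 5, 15]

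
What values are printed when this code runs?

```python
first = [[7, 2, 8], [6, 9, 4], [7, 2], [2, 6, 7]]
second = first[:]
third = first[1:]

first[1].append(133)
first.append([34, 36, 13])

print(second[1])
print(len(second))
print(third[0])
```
[6, 9, 4, 133]
4
[6, 9, 4, 133]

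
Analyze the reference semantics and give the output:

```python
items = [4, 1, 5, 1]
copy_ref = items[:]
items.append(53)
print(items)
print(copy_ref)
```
[4, 1, 5, 1, 53]
[4, 1, 5, 1]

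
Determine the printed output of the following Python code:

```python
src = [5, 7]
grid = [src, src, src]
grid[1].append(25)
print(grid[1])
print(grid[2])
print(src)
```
[5, 7, 25]
[5, 7, 25]
[5, 7, 25]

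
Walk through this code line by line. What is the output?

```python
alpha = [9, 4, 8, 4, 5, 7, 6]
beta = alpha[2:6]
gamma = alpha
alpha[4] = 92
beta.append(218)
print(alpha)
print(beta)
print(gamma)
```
[9, 4, 8, 4, 92, 7, 6]
[8, 4, 5, 7, 218]
[9, 4, 8, 4, 92, 7, 6]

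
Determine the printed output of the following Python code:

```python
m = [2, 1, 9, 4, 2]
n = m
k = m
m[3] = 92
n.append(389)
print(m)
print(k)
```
[2, 1, 9, 92, 2, 389]
[2, 1, 9, 92, 2, 389]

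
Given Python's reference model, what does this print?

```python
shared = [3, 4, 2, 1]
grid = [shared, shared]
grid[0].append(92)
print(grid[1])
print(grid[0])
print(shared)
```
[3, 4, 2, 1, 92]
[3, 4, 2, 1, 92]
[3, 4, 2, 1, 92]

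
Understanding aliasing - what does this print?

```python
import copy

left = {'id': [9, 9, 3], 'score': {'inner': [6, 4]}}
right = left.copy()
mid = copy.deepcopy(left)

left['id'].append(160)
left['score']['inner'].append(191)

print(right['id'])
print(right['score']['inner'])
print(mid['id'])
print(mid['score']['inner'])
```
[9, 9, 3, 160]
[6, 4, 191]
[9, 9, 3]
[6, 4]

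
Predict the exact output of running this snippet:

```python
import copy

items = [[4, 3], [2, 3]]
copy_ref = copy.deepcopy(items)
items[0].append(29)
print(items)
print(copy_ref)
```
[[4, 3, 29], [2, 3]]
[[4, 3], [2, 3]]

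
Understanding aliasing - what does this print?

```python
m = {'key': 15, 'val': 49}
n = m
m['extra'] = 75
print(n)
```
{'key': 15, 'val': 49, 'extra': 75}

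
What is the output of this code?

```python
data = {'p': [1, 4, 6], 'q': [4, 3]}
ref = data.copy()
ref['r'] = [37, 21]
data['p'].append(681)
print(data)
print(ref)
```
{'p': [1, 4, 6, 681], 'q': [4, 3]}
{'p': [1, 4, 6, 681], 'q': [4, 3], 'r': [37, 21]}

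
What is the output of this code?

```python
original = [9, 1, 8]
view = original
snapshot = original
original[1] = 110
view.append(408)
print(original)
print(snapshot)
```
[9, 110, 8, 408]
[9, 110, 8, 408]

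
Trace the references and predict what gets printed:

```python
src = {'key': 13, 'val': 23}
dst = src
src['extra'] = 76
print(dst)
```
{'key': 13, 'val': 23, 'extra': 76}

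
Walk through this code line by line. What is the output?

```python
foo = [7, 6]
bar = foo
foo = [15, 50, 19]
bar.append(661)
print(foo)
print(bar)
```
[15, 50, 19]
[7, 6, 661]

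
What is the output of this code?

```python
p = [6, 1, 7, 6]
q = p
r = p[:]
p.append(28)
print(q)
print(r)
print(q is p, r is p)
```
[6, 1, 7, 6, 28]
[6, 1, 7, 6]
True False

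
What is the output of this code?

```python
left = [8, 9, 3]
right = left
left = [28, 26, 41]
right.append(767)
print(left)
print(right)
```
[28, 26, 41]
[8, 9, 3, 767]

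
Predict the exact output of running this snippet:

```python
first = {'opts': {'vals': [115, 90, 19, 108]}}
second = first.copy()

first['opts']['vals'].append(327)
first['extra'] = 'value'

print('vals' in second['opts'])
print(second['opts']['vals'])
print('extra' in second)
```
True
[115, 90, 19, 108, 327]
False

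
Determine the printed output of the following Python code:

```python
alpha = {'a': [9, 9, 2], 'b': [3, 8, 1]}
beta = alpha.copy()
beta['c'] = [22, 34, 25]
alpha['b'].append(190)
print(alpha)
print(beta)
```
{'a': [9, 9, 2], 'b': [3, 8, 1, 190]}
{'a': [9, 9, 2], 'b': [3, 8, 1, 190], 'c': [22, 34, 25]}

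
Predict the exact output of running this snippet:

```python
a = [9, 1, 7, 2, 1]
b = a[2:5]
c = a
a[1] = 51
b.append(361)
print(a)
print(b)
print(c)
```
[9, 51, 7, 2, 1]
[7, 2, 1, 361]
[9, 51, 7, 2, 1]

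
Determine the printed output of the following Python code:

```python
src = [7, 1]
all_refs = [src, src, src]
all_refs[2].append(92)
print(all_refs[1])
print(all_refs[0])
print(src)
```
[7, 1, 92]
[7, 1, 92]
[7, 1, 92]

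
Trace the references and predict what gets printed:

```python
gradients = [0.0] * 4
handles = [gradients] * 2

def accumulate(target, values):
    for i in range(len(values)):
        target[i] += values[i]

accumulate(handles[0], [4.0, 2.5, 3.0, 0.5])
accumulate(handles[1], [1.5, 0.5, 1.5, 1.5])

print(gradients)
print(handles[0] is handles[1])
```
[5.5, 3.0, 4.5, 2.0]
True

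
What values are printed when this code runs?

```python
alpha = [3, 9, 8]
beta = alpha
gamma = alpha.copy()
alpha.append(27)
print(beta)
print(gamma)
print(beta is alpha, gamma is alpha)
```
[3, 9, 8, 27]
[3, 9, 8]
True False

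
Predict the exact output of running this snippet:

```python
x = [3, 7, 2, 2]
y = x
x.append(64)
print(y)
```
[3, 7, 2, 2, 64]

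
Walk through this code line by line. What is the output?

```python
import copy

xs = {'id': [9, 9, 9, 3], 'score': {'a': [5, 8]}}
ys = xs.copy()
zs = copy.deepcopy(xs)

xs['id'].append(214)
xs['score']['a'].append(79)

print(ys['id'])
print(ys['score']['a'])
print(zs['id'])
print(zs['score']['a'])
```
[9, 9, 9, 3, 214]
[5, 8, 79]
[9, 9, 9, 3]
[5, 8]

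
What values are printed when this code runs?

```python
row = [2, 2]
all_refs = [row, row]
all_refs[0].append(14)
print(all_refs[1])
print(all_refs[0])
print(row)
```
[2, 2, 14]
[2, 2, 14]
[2, 2, 14]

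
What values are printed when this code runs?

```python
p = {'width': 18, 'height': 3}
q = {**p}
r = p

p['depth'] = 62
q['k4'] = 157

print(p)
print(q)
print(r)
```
{'width': 18, 'height': 3, 'depth': 62}
{'width': 18, 'height': 3, 'k4': 157}
{'width': 18, 'height': 3, 'depth': 62}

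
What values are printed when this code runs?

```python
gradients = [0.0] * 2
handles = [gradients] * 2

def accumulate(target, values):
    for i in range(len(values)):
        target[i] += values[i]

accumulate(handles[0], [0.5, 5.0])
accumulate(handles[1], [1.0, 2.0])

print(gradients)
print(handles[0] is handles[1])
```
[1.5, 7.0]
True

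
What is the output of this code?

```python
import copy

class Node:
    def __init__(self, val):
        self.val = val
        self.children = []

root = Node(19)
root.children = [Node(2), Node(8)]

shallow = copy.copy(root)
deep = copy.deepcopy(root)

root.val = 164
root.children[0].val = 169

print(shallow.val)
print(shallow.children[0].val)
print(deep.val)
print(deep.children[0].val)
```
19
169
19
2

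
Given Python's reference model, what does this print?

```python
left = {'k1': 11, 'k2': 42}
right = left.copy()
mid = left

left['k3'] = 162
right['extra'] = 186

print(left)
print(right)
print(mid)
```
{'k1': 11, 'k2': 42, 'k3': 162}
{'k1': 11, 'k2': 42, 'extra': 186}
{'k1': 11, 'k2': 42, 'k3': 162}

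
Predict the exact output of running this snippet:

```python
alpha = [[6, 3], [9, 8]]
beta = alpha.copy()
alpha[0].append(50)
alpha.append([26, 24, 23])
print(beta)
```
[[6, 3, 50], [9, 8]]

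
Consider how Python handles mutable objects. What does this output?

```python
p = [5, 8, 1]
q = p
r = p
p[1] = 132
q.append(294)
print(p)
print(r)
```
[5, 132, 1, 294]
[5, 132, 1, 294]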